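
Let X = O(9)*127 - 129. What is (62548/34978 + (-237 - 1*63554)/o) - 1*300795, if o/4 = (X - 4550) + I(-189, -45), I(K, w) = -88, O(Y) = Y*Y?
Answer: -116154556021279/386157120 ≈ -3.0080e+5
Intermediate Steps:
O(Y) = Y**2
X = 10158 (X = 9**2*127 - 129 = 81*127 - 129 = 10287 - 129 = 10158)
o = 22080 (o = 4*((10158 - 4550) - 88) = 4*(5608 - 88) = 4*5520 = 22080)
(62548/34978 + (-237 - 1*63554)/o) - 1*300795 = (62548/34978 + (-237 - 1*63554)/22080) - 1*300795 = (62548*(1/34978) + (-237 - 63554)*(1/22080)) - 300795 = (31274/17489 - 63791*1/22080) - 300795 = (31274/17489 - 63791/22080) - 300795 = -425110879/386157120 - 300795 = -116154556021279/386157120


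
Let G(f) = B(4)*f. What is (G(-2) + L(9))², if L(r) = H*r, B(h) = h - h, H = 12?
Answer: 11664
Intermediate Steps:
B(h) = 0
L(r) = 12*r
G(f) = 0 (G(f) = 0*f = 0)
(G(-2) + L(9))² = (0 + 12*9)² = (0 + 108)² = 108² = 11664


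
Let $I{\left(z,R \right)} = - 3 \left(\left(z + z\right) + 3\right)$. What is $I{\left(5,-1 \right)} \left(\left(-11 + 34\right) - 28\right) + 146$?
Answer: $341$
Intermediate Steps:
$I{\left(z,R \right)} = -9 - 6 z$ ($I{\left(z,R \right)} = - 3 \left(2 z + 3\right) = - 3 \left(3 + 2 z\right) = -9 - 6 z$)
$I{\left(5,-1 \right)} \left(\left(-11 + 34\right) - 28\right) + 146 = \left(-9 - 30\right) \left(\left(-11 + 34\right) - 28\right) + 146 = \left(-9 - 30\right) \left(23 - 28\right) + 146 = \left(-39\right) \left(-5\right) + 146 = 195 + 146 = 341$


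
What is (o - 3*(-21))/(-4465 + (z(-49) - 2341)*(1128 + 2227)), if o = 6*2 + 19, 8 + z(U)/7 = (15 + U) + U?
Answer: -94/9995655 ≈ -9.4041e-6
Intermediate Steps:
z(U) = 49 + 14*U (z(U) = -56 + 7*((15 + U) + U) = -56 + 7*(15 + 2*U) = -56 + (105 + 14*U) = 49 + 14*U)
o = 31 (o = 12 + 19 = 31)
(o - 3*(-21))/(-4465 + (z(-49) - 2341)*(1128 + 2227)) = (31 - 3*(-21))/(-4465 + ((49 + 14*(-49)) - 2341)*(1128 + 2227)) = (31 + 63)/(-4465 + ((49 - 686) - 2341)*3355) = 94/(-4465 + (-637 - 2341)*3355) = 94/(-4465 - 2978*3355) = 94/(-4465 - 9991190) = 94/(-9995655) = 94*(-1/9995655) = -94/9995655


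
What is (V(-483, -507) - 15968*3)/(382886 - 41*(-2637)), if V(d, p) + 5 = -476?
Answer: -48385/491003 ≈ -0.098543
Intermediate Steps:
V(d, p) = -481 (V(d, p) = -5 - 476 = -481)
(V(-483, -507) - 15968*3)/(382886 - 41*(-2637)) = (-481 - 15968*3)/(382886 - 41*(-2637)) = (-481 - 47904)/(382886 + 108117) = -48385/491003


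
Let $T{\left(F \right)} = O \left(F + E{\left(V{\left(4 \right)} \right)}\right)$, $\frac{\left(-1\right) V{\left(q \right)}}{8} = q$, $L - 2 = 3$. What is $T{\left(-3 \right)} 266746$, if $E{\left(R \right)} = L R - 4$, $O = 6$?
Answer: $-267279492$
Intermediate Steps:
$L = 5$ ($L = 2 + 3 = 5$)
$V{\left(q \right)} = - 8 q$
$E{\left(R \right)} = -4 + 5 R$ ($E{\left(R \right)} = 5 R - 4 = -4 + 5 R$)
$T{\left(F \right)} = -984 + 6 F$ ($T{\left(F \right)} = 6 \left(F + \left(-4 + 5 \left(\left(-8\right) 4\right)\right)\right) = 6 \left(F + \left(-4 + 5 \left(-32\right)\right)\right) = 6 \left(F - 164\right) = 6 \left(-164 + F\right) = -984 + 6 F$)
$T{\left(-3 \right)} 266746 = \left(-984 + 6 \left(-3\right)\right) 266746 = \left(-984 - 18\right) 266746 = \left(-1002\right) 266746 = -267279492$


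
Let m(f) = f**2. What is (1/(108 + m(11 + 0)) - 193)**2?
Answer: 1953286416/52441 ≈ 37247.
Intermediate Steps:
(1/(108 + m(11 + 0)) - 193)**2 = (1/(108 + (11 + 0)**2) - 193)**2 = (1/(108 + 11**2) - 193)**2 = (1/(108 + 121) - 193)**2 = (1/229 - 193)**2 = (-44196/229)**2 = 1953286416/52441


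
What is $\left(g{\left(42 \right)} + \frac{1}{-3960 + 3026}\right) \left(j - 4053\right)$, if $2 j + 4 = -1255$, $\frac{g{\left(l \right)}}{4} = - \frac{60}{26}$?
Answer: $\frac{1049750945}{24284} \approx 43228.0$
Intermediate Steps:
$g{\left(l \right)} = - \frac{120}{13}$ ($g{\left(l \right)} = 4 \left(- \frac{60}{26}\right) = 4 \left(\left(-60\right) \frac{1}{26}\right) = 4 \left(- \frac{30}{13}\right) = - \frac{120}{13}$)
$j = - \frac{1259}{2}$ ($j = -2 + \frac{1}{2} \left(-1255\right) = -2 - \frac{1255}{2} = - \frac{1259}{2} \approx -629.5$)
$\left(g{\left(42 \right)} + \frac{1}{-3960 + 3026}\right) \left(j - 4053\right) = \left(- \frac{120}{13} + \frac{1}{-3960 + 3026}\right) \left(- \frac{1259}{2} - 4053\right) = \left(- \frac{120}{13} + \frac{1}{-934}\right) \left(- \frac{9365}{2}\right) = \left(- \frac{120}{13} - \frac{1}{934}\right) \left(- \frac{9365}{2}\right) = \left(- \frac{112093}{12142}\right) \left(- \frac{9365}{2}\right) = \frac{1049750945}{24284}$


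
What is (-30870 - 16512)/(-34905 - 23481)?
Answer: 7897/9731 ≈ 0.81153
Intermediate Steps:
(-30870 - 16512)/(-34905 - 23481) = -47382/(-58386) = -47382*(-1/58386) = 7897/9731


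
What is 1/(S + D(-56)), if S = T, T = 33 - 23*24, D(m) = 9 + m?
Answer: -1/566 ≈ -0.0017668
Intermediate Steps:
T = -519 (T = 33 - 552 = -519)
S = -519
1/(S + D(-56)) = 1/(-519 + (9 - 56)) = 1/(-519 - 47) = 1/(-566) = -1/566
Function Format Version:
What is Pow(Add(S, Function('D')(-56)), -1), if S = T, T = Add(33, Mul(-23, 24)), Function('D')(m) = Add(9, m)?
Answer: Rational(-1, 566) ≈ -0.0017668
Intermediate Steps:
T = -519 (T = Add(33, -552) = -519)
S = -519
Pow(Add(S, Function('D')(-56)), -1) = Pow(Add(-519, Add(9, -56)), -1) = Pow(Add(-519, -47), -1) = Pow(-566, -1) = Rational(-1, 566)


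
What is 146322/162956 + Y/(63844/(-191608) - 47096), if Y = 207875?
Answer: -646275792807467/183815064881334 ≈ -3.5159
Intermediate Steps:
146322/162956 + Y/(63844/(-191608) - 47096) = 146322/162956 + 207875/(63844/(-191608) - 47096) = 146322*(1/162956) + 207875/(63844*(-1/191608) - 47096) = 73161/81478 + 207875/(-15961/47902 - 47096) = 73161/81478 + 207875/(-2256008553/47902) = 73161/81478 + 207875*(-47902/2256008553) = 73161/81478 - 9957628250/2256008553 = -646275792807467/183815064881334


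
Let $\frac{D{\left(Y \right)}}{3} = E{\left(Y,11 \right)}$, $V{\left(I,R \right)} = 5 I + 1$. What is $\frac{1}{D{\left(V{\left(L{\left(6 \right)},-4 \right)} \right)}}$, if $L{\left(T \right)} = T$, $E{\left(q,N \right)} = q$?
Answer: $\frac{1}{93} \approx 0.010753$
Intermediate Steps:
$V{\left(I,R \right)} = 1 + 5 I$
$D{\left(Y \right)} = 3 Y$
$\frac{1}{D{\left(V{\left(L{\left(6 \right)},-4 \right)} \right)}} = \frac{1}{3 \left(1 + 5 \cdot 6\right)} = \frac{1}{3 \left(1 + 30\right)} = \frac{1}{3 \cdot 31} = \frac{1}{93}$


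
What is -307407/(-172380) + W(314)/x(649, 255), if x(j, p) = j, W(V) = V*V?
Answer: 5731828541/37291540 ≈ 153.70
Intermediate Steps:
W(V) = V²
-307407/(-172380) + W(314)/x(649, 255) = -307407/(-172380) + 314²/649 = -307407*(-1/172380) + 98596*(1/649) = 102469/57460 + 98596/649 = 5731828541/37291540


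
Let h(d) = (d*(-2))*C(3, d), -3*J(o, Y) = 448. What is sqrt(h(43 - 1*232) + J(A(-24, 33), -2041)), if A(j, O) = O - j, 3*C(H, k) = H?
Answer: 7*sqrt(42)/3 ≈ 15.122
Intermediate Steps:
C(H, k) = H/3
J(o, Y) = -448/3 (J(o, Y) = -1/3*448 = -448/3)
h(d) = -2*d (h(d) = (d*(-2))*((1/3)*3) = -2*d*1 = -2*d)
sqrt(h(43 - 1*232) + J(A(-24, 33), -2041)) = sqrt(-2*(43 - 1*232) - 448/3) = sqrt(-2*(43 - 232) - 448/3) = sqrt(-2*(-189) - 448/3) = sqrt(378 - 448/3) = sqrt(686/3) = 7*sqrt(42)/3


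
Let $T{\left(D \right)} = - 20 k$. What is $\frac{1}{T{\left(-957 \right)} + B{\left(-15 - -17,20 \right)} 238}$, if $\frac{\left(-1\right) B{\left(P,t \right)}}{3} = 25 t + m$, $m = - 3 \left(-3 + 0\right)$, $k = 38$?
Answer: $- \frac{1}{364186} \approx -2.7458 \cdot 10^{-6}$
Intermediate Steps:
$m = 9$ ($m = \left(-3\right) \left(-3\right) = 9$)
$B{\left(P,t \right)} = -27 - 75 t$ ($B{\left(P,t \right)} = - 3 \left(25 t + 9\right) = - 3 \left(9 + 25 t\right) = -27 - 75 t$)
$T{\left(D \right)} = -760$ ($T{\left(D \right)} = \left(-20\right) 38 = -760$)
$\frac{1}{T{\left(-957 \right)} + B{\left(-15 - -17,20 \right)} 238} = \frac{1}{-760 + \left(-27 - 1500\right) 238} = \frac{1}{-760 - 363426} = \frac{1}{-364186} = - \frac{1}{364186}$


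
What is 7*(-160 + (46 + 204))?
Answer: 630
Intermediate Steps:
7*(-160 + (46 + 204)) = 7*(-160 + 250) = 7*90 = 630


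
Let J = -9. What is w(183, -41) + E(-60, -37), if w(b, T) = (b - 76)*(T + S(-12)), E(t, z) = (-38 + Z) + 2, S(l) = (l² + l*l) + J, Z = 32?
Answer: 25462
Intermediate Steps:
S(l) = -9 + 2*l² (S(l) = (l² + l*l) - 9 = (l² + l²) - 9 = 2*l² - 9 = -9 + 2*l²)
E(t, z) = -4 (E(t, z) = (-38 + 32) + 2 = -6 + 2 = -4)
w(b, T) = (-76 + b)*(279 + T) (w(b, T) = (b - 76)*(T + (-9 + 2*(-12)²)) = (-76 + b)*(T + (-9 + 2*144)) = (-76 + b)*(T + (-9 + 288)) = (-76 + b)*(T + 279) = (-76 + b)*(279 + T))
w(183, -41) + E(-60, -37) = (-21204 - 76*(-41) + 279*183 - 41*183) - 4 = (-21204 + 3116 + 51057 - 7503) - 4 = 25466 - 4 = 25462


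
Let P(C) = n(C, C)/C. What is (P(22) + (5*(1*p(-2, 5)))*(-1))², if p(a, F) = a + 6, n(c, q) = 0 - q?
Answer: 441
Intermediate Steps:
n(c, q) = -q
p(a, F) = 6 + a
P(C) = -1 (P(C) = (-C)/C = -1)
(P(22) + (5*(1*p(-2, 5)))*(-1))² = (-1 + (5*(1*(6 - 2)))*(-1))² = (-1 + (5*(1*4))*(-1))² = (-1 + (5*4)*(-1))² = (-1 + 20*(-1))² = (-1 - 20)² = (-21)² = 441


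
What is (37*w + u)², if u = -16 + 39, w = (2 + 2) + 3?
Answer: 79524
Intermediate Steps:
w = 7 (w = 4 + 3 = 7)
u = 23
(37*w + u)² = (37*7 + 23)² = (259 + 23)² = 282² = 79524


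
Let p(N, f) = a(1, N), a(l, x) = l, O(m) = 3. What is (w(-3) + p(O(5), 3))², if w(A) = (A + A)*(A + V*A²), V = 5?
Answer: 63001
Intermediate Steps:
p(N, f) = 1
w(A) = 2*A*(A + 5*A²) (w(A) = (A + A)*(A + 5*A²) = (2*A)*(A + 5*A²) = 2*A*(A + 5*A²))
(w(-3) + p(O(5), 3))² = ((-3)²*(2 + 10*(-3)) + 1)² = (9*(2 - 30) + 1)² = (9*(-28) + 1)² = (-252 + 1)² = (-251)² = 63001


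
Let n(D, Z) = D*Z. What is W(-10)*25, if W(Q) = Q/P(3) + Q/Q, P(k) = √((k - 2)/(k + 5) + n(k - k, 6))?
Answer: 25 - 500*√2 ≈ -682.11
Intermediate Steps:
P(k) = √((-2 + k)/(5 + k)) (P(k) = √((k - 2)/(k + 5) + (k - k)*6) = √((-2 + k)/(5 + k) + 0*6) = √((-2 + k)/(5 + k) + 0) = √((-2 + k)/(5 + k)))
W(Q) = 1 + 2*Q*√2 (W(Q) = Q/(√((-2 + 3)/(5 + 3))) + Q/Q = Q/(√(1/8)) + 1 = Q/(√((⅛)*1)) + 1 = Q/(√(⅛)) + 1 = Q/((√2/4)) + 1 = Q*(2*√2) + 1 = 2*Q*√2 + 1 = 1 + 2*Q*√2)
W(-10)*25 = (1 + 2*(-10)*√2)*25 = (1 - 20*√2)*25 = 25 - 500*√2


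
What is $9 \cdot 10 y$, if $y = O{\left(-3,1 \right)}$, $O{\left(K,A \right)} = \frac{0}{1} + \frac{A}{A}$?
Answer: $90$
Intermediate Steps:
$O{\left(K,A \right)} = 1$ ($O{\left(K,A \right)} = 0 \cdot 1 + 1 = 0 + 1 = 1$)
$y = 1$
$9 \cdot 10 y = 9 \cdot 10 \cdot 1 = 90 \cdot 1 = 90$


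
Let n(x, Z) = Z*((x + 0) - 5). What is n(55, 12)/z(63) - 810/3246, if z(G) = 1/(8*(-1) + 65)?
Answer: 18502065/541 ≈ 34200.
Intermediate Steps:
z(G) = 1/57 (z(G) = 1/(-8 + 65) = 1/57)
n(x, Z) = Z*(-5 + x) (n(x, Z) = Z*(x - 5) = Z*(-5 + x))
n(55, 12)/z(63) - 810/3246 = (12*(-5 + 55))/(1/57) - 810/3246 = (12*50)*57 - 810*1/3246 = 600*57 - 135/541 = 34200 - 135/541 = 18502065/541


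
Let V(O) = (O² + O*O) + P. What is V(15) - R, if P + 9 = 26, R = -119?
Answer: 586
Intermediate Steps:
P = 17 (P = -9 + 26 = 17)
V(O) = 17 + 2*O² (V(O) = (O² + O*O) + 17 = (O² + O²) + 17 = 2*O² + 17 = 17 + 2*O²)
V(15) - R = (17 + 2*15²) - 1*(-119) = (17 + 2*225) + 119 = (17 + 450) + 119 = 467 + 119 = 586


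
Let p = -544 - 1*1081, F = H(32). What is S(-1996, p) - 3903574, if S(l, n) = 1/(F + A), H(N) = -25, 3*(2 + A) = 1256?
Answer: -4586699447/1175 ≈ -3.9036e+6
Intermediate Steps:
A = 1250/3 (A = -2 + (⅓)*1256 = -2 + 1256/3 = 1250/3 ≈ 416.67)
F = -25
p = -1625 (p = -544 - 1081 = -1625)
S(l, n) = 3/1175 (S(l, n) = 1/(-25 + 1250/3) = 1/(1175/3) = 3/1175)
S(-1996, p) - 3903574 = 3/1175 - 3903574 = -4586699447/1175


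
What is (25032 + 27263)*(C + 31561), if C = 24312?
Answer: 2921878535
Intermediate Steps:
(25032 + 27263)*(C + 31561) = (25032 + 27263)*(24312 + 31561) = 52295*55873 = 2921878535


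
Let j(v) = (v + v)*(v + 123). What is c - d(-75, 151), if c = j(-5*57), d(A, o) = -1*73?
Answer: 92413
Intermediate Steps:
d(A, o) = -73
j(v) = 2*v*(123 + v) (j(v) = (2*v)*(123 + v) = 2*v*(123 + v))
c = 92340 (c = 2*(-5*57)*(123 - 5*57) = 2*(-285)*(123 - 285) = 2*(-285)*(-162) = 92340)
c - d(-75, 151) = 92340 - 1*(-73) = 92340 + 73 = 92413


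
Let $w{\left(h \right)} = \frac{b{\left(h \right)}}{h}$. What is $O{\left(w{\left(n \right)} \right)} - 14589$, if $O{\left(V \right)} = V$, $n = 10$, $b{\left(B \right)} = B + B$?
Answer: $-14587$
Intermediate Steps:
$b{\left(B \right)} = 2 B$
$w{\left(h \right)} = 2$ ($w{\left(h \right)} = \frac{2 h}{h} = 2$)
$O{\left(w{\left(n \right)} \right)} - 14589 = 2 - 14589 = -14587$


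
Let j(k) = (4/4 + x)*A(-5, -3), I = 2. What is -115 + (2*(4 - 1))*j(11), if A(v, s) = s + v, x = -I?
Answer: -67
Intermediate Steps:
x = -2 (x = -1*2 = -2)
j(k) = 8 (j(k) = (4/4 - 2)*(-3 - 5) = (4*(1/4) - 2)*(-8) = (1 - 2)*(-8) = -1*(-8) = 8)
-115 + (2*(4 - 1))*j(11) = -115 + (2*(4 - 1))*8 = -115 + (2*3)*8 = -115 + 6*8 = -115 + 48 = -67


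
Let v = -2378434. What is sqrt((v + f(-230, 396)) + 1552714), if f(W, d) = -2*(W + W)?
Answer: 20*I*sqrt(2062) ≈ 908.18*I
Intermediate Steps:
f(W, d) = -4*W
sqrt((v + f(-230, 396)) + 1552714) = sqrt((-2378434 - 4*(-230)) + 1552714) = sqrt((-2378434 + 920) + 1552714) = sqrt(-2377514 + 1552714) = sqrt(-824800) = 20*I*sqrt(2062)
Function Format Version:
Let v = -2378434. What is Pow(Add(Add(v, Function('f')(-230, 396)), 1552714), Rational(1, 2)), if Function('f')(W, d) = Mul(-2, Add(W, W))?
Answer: Mul(20, I, Pow(2062, Rational(1, 2))) ≈ Mul(908.18, I)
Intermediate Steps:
Function('f')(W, d) = Mul(-4, W) (Function('f')(W, d) = Mul(-2, Mul(2, W)) = Mul(-4, W))
Pow(Add(Add(v, Function('f')(-230, 396)), 1552714), Rational(1, 2)) = Pow(Add(Add(-2378434, Mul(-4, -230)), 1552714), Rational(1, 2)) = Pow(Add(Add(-2378434, 920), 1552714), Rational(1, 2)) = Pow(Add(-2377514, 1552714), Rational(1, 2)) = Pow(-824800, Rational(1, 2)) = Mul(20, I, Pow(2062, Rational(1, 2)))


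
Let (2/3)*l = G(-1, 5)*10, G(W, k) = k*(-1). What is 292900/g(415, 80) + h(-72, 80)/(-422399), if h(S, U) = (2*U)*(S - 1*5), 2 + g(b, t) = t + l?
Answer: 123720704060/1267197 ≈ 97633.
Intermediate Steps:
G(W, k) = -k
l = -75 (l = 3*(-1*5*10)/2 = 3*(-5*10)/2 = (3/2)*(-50) = -75)
g(b, t) = -77 + t (g(b, t) = -2 + (t - 75) = -2 + (-75 + t) = -77 + t)
h(S, U) = 2*U*(-5 + S) (h(S, U) = (2*U)*(S - 5) = (2*U)*(-5 + S) = 2*U*(-5 + S))
292900/g(415, 80) + h(-72, 80)/(-422399) = 292900/(-77 + 80) + (2*80*(-5 - 72))/(-422399) = 292900/3 + (2*80*(-77))*(-1/422399) = 292900*(⅓) - 12320*(-1/422399) = 292900/3 + 12320/422399 = 123720704060/1267197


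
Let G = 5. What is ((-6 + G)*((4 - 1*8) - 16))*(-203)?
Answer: -4060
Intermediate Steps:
((-6 + G)*((4 - 1*8) - 16))*(-203) = ((-6 + 5)*((4 - 1*8) - 16))*(-203) = -((4 - 8) - 16)*(-203) = -(-4 - 16)*(-203) = -1*(-20)*(-203) = 20*(-203) = -4060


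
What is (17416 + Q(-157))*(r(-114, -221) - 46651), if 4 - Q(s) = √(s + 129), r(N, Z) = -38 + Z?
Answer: -817172200 + 93820*I*√7 ≈ -8.1717e+8 + 2.4822e+5*I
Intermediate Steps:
Q(s) = 4 - √(129 + s) (Q(s) = 4 - √(s + 129) = 4 - √(129 + s))
(17416 + Q(-157))*(r(-114, -221) - 46651) = (17416 + (4 - √(129 - 157)))*((-38 - 221) - 46651) = (17416 + (4 - √(-28)))*(-259 - 46651) = (17416 + (4 - 2*I*√7))*(-46910) = (17420 - 2*I*√7)*(-46910) = -817172200 + 93820*I*√7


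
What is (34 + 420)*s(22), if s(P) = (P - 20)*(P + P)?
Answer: 39952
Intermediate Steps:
s(P) = 2*P*(-20 + P) (s(P) = (-20 + P)*(2*P) = 2*P*(-20 + P))
(34 + 420)*s(22) = (34 + 420)*(2*22*(-20 + 22)) = 454*(2*22*2) = 454*88 = 39952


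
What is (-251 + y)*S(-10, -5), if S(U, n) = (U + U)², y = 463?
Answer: 84800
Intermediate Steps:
S(U, n) = 4*U² (S(U, n) = (2*U)² = 4*U²)
(-251 + y)*S(-10, -5) = (-251 + 463)*(4*(-10)²) = 212*(4*100) = 212*400 = 84800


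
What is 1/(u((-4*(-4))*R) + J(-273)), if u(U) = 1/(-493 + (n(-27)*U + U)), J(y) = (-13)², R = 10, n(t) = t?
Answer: 4653/786356 ≈ 0.0059172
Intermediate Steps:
J(y) = 169
u(U) = 1/(-493 - 26*U) (u(U) = 1/(-493 + (-27*U + U)) = 1/(-493 - 26*U))
1/(u((-4*(-4))*R) + J(-273)) = 1/(1/(-493 - 26*(-4*(-4))*10) + 169) = 1/(1/(-493 - 416*10) + 169) = 1/(1/(-493 - 26*160) + 169) = 1/(1/(-493 - 4160) + 169) = 1/(1/(-4653) + 169) = 1/(-1/4653 + 169) = 1/(786356/4653) = 4653/786356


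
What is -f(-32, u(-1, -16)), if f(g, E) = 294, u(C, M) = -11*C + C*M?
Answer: -294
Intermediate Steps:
-f(-32, u(-1, -16)) = -1*294 = -294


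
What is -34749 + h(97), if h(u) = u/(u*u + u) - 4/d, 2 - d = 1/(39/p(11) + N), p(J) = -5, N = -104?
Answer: -3824484451/110054 ≈ -34751.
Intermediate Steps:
d = 1123/559 (d = 2 - 1/(39/(-5) - 104) = 2 - 1/(39*(-1/5) - 104) = 2 - 1/(-39/5 - 104) = 2 - 1/(-559/5) = 2 - 1*(-5/559) = 2 + 5/559 = 1123/559 ≈ 2.0089)
h(u) = -2236/1123 + u/(u + u**2) (h(u) = u/(u*u + u) - 4/1123/559 = u/(u**2 + u) - 4*559/1123 = u/(u + u**2) - 2236/1123 = -2236/1123 + u/(u + u**2))
-34749 + h(97) = -34749 + (-1113 - 2236*97)/(1123*(1 + 97)) = -34749 + (1/1123)*(-1113 - 216892)/98 = -34749 + (1/1123)*(1/98)*(-218005) = -34749 - 218005/110054 = -3824484451/110054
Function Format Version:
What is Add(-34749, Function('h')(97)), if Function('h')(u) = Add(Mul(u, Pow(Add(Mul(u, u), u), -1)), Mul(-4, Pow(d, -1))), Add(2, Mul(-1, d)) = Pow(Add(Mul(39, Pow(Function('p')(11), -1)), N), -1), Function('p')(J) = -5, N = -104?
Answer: Rational(-3824484451, 110054) ≈ -34751.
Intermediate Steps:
d = Rational(1123, 559) (d = Add(2, Mul(-1, Pow(Add(Mul(39, Pow(-5, -1)), -104), -1))) = Add(2, Mul(-1, Pow(Add(Mul(39, Rational(-1, 5)), -104), -1))) = Add(2, Mul(-1, Pow(Add(Rational(-39, 5), -104), -1))) = Add(2, Mul(-1, Pow(Rational(-559, 5), -1))) = Add(2, Mul(-1, Rational(-5, 559))) = Add(2, Rational(5, 559)) = Rational(1123, 559) ≈ 2.0089)
Function('h')(u) = Add(Rational(-2236, 1123), Mul(u, Pow(Add(u, Pow(u, 2)), -1))) (Function('h')(u) = Add(Mul(u, Pow(Add(Mul(u, u), u), -1)), Mul(-4, Pow(Rational(1123, 559), -1))) = Add(Mul(u, Pow(Add(Pow(u, 2), u), -1)), Mul(-4, Rational(559, 1123))) = Add(Mul(u, Pow(Add(u, Pow(u, 2)), -1)), Rational(-2236, 1123)) = Add(Rational(-2236, 1123), Mul(u, Pow(Add(u, Pow(u, 2)), -1))))
Add(-34749, Function('h')(97)) = Add(-34749, Mul(Rational(1, 1123), Pow(Add(1, 97), -1), Add(-1113, Mul(-2236, 97)))) = Add(-34749, Mul(Rational(1, 1123), Pow(98, -1), Add(-1113, -216892))) = Add(-34749, Mul(Rational(1, 1123), Rational(1, 98), -218005)) = Add(-34749, Rational(-218005, 110054)) = Rational(-3824484451, 110054)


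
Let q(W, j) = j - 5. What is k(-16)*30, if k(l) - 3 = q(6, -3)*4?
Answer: -870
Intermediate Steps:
q(W, j) = -5 + j
k(l) = -29 (k(l) = 3 + (-5 - 3)*4 = 3 - 8*4 = 3 - 32 = -29)
k(-16)*30 = -29*30 = -870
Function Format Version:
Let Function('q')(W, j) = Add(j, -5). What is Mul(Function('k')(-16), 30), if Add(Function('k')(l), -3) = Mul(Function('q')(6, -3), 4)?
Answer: -870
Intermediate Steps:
Function('q')(W, j) = Add(-5, j)
Function('k')(l) = -29 (Function('k')(l) = Add(3, Mul(Add(-5, -3), 4)) = Add(3, Mul(-8, 4)) = Add(3, -32) = -29)
Mul(Function('k')(-16), 30) = Mul(-29, 30) = -870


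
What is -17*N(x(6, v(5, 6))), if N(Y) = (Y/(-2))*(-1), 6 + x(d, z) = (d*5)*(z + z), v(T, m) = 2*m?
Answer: -6069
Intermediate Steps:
x(d, z) = -6 + 10*d*z (x(d, z) = -6 + (d*5)*(z + z) = -6 + (5*d)*(2*z) = -6 + 10*d*z)
N(Y) = Y/2 (N(Y) = (Y*(-½))*(-1) = -Y/2*(-1) = Y/2)
-17*N(x(6, v(5, 6))) = -17*(-6 + 10*6*(2*6))/2 = -17*(-6 + 10*6*12)/2 = -17*(-6 + 720)/2 = -17*714/2 = -17*357 = -6069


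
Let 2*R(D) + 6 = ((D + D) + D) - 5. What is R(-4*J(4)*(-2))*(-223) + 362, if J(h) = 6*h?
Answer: -125271/2 ≈ -62636.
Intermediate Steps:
R(D) = -11/2 + 3*D/2 (R(D) = -3 + (((D + D) + D) - 5)/2 = -3 + ((2*D + D) - 5)/2 = -3 + (3*D - 5)/2 = -3 + (-5 + 3*D)/2 = -3 + (-5/2 + 3*D/2) = -11/2 + 3*D/2)
R(-4*J(4)*(-2))*(-223) + 362 = (-11/2 + 3*(-24*4*(-2))/2)*(-223) + 362 = (-11/2 + 3*(-4*24*(-2))/2)*(-223) + 362 = (-11/2 + 3*(-96*(-2))/2)*(-223) + 362 = (-11/2 + (3/2)*192)*(-223) + 362 = (-11/2 + 288)*(-223) + 362 = (565/2)*(-223) + 362 = -125995/2 + 362 = -125271/2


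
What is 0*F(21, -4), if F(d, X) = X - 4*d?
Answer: 0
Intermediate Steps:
0*F(21, -4) = 0*(-4 - 4*21) = 0*(-4 - 84) = 0*(-88) = 0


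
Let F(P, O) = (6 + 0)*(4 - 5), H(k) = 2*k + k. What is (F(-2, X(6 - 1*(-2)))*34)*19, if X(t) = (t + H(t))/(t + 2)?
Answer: -3876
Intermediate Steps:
H(k) = 3*k
X(t) = 4*t/(2 + t) (X(t) = (t + 3*t)/(t + 2) = (4*t)/(2 + t) = 4*t/(2 + t))
F(P, O) = -6 (F(P, O) = 6*(-1) = -6)
(F(-2, X(6 - 1*(-2)))*34)*19 = -6*34*19 = -204*19 = -3876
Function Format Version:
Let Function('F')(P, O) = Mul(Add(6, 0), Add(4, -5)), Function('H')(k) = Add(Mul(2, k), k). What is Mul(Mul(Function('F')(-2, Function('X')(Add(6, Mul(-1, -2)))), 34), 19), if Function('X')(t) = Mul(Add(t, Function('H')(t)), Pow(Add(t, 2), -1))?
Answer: -3876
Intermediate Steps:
Function('H')(k) = Mul(3, k)
Function('X')(t) = Mul(4, t, Pow(Add(2, t), -1)) (Function('X')(t) = Mul(Add(t, Mul(3, t)), Pow(Add(t, 2), -1)) = Mul(Mul(4, t), Pow(Add(2, t), -1)) = Mul(4, t, Pow(Add(2, t), -1)))
Function('F')(P, O) = -6 (Function('F')(P, O) = Mul(6, -1) = -6)
Mul(Mul(Function('F')(-2, Function('X')(Add(6, Mul(-1, -2)))), 34), 19) = Mul(Mul(-6, 34), 19) = Mul(-204, 19) = -3876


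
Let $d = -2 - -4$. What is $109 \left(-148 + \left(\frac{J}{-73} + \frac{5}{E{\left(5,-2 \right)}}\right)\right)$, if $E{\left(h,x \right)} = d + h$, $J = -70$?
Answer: $- \frac{8150257}{511} \approx -15950.0$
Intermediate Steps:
$d = 2$ ($d = -2 + 4 = 2$)
$E{\left(h,x \right)} = 2 + h$
$109 \left(-148 + \left(\frac{J}{-73} + \frac{5}{E{\left(5,-2 \right)}}\right)\right) = 109 \left(-148 + \left(- \frac{70}{-73} + \frac{5}{2 + 5}\right)\right) = 109 \left(-148 + \left(\left(-70\right) \left(- \frac{1}{73}\right) + \frac{5}{7}\right)\right) = 109 \left(-148 + \left(\frac{70}{73} + 5 \cdot \frac{1}{7}\right)\right) = 109 \left(-148 + \left(\frac{70}{73} + \frac{5}{7}\right)\right) = 109 \left(-148 + \frac{855}{511}\right) = 109 \left(- \frac{74773}{511}\right) = - \frac{8150257}{511}$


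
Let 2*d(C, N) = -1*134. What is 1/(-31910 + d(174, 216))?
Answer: -1/31977 ≈ -3.1272e-5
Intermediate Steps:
d(C, N) = -67 (d(C, N) = (-1*134)/2 = (1/2)*(-134) = -67)
1/(-31910 + d(174, 216)) = 1/(-31910 - 67) = 1/(-31977) = -1/31977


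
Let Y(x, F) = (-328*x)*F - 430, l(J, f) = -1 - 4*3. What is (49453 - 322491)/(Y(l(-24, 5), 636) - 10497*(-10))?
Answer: -136519/1408222 ≈ -0.096944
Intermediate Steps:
l(J, f) = -13 (l(J, f) = -1 - 12 = -13)
Y(x, F) = -430 - 328*F*x (Y(x, F) = -328*F*x - 430 = -430 - 328*F*x)
(49453 - 322491)/(Y(l(-24, 5), 636) - 10497*(-10)) = (49453 - 322491)/((-430 - 328*636*(-13)) - 10497*(-10)) = -273038/((-430 + 2711904) + 104970) = -273038/(2711474 + 104970) = -273038/2816444 = -273038*1/2816444 = -136519/1408222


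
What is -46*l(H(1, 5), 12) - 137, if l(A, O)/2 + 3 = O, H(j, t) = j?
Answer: -965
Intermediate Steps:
l(A, O) = -6 + 2*O
-46*l(H(1, 5), 12) - 137 = -46*(-6 + 2*12) - 137 = -46*(-6 + 24) - 137 = -46*18 - 137 = -828 - 137 = -965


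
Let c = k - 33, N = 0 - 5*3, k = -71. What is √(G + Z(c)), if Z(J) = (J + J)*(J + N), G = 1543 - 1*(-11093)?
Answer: 2*√9347 ≈ 193.36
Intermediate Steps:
N = -15 (N = 0 - 15 = -15)
G = 12636 (G = 1543 + 11093 = 12636)
c = -104 (c = -71 - 33 = -104)
Z(J) = 2*J*(-15 + J) (Z(J) = (J + J)*(J - 15) = (2*J)*(-15 + J) = 2*J*(-15 + J))
√(G + Z(c)) = √(12636 + 2*(-104)*(-15 - 104)) = √(12636 + 2*(-104)*(-119)) = √(12636 + 24752) = √37388 = 2*√9347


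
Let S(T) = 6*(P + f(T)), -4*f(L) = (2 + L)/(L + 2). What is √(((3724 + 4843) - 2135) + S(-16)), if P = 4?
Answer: √25818/2 ≈ 80.340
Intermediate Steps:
f(L) = -¼ (f(L) = -(2 + L)/(4*(L + 2)) = -(2 + L)/(4*(2 + L)) = -¼*1 = -¼)
S(T) = 45/2 (S(T) = 6*(4 - ¼) = 6*(15/4) = 45/2)
√(((3724 + 4843) - 2135) + S(-16)) = √(((3724 + 4843) - 2135) + 45/2) = √((8567 - 2135) + 45/2) = √(6432 + 45/2) = √(12909/2) = √25818/2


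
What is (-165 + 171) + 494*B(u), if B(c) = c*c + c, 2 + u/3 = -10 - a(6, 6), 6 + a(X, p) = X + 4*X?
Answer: 5708670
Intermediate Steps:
a(X, p) = -6 + 5*X (a(X, p) = -6 + (X + 4*X) = -6 + 5*X)
u = -108 (u = -6 + 3*(-10 - (-6 + 5*6)) = -6 + 3*(-10 - (-6 + 30)) = -6 + 3*(-10 - 1*24) = -6 + 3*(-10 - 24) = -6 + 3*(-34) = -6 - 102 = -108)
B(c) = c + c² (B(c) = c² + c = c + c²)
(-165 + 171) + 494*B(u) = (-165 + 171) + 494*(-108*(1 - 108)) = 6 + 494*(-108*(-107)) = 6 + 494*11556 = 6 + 5708664 = 5708670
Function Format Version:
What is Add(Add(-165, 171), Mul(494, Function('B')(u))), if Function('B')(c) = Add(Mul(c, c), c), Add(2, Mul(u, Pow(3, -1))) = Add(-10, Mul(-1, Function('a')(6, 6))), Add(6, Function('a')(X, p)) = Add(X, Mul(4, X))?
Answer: 5708670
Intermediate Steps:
Function('a')(X, p) = Add(-6, Mul(5, X)) (Function('a')(X, p) = Add(-6, Add(X, Mul(4, X))) = Add(-6, Mul(5, X)))
u = -108 (u = Add(-6, Mul(3, Add(-10, Mul(-1, Add(-6, Mul(5, 6)))))) = Add(-6, Mul(3, Add(-10, Mul(-1, Add(-6, 30))))) = Add(-6, Mul(3, Add(-10, Mul(-1, 24)))) = Add(-6, Mul(3, Add(-10, -24))) = Add(-6, Mul(3, -34)) = Add(-6, -102) = -108)
Function('B')(c) = Add(c, Pow(c, 2)) (Function('B')(c) = Add(Pow(c, 2), c) = Add(c, Pow(c, 2)))
Add(Add(-165, 171), Mul(494, Function('B')(u))) = Add(Add(-165, 171), Mul(494, Mul(-108, Add(1, -108)))) = Add(6, Mul(494, Mul(-108, -107))) = Add(6, Mul(494, 11556)) = Add(6, 5708664) = 5708670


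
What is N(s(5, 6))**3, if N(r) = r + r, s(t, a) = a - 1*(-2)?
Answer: 4096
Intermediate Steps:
s(t, a) = 2 + a (s(t, a) = a + 2 = 2 + a)
N(r) = 2*r
N(s(5, 6))**3 = (2*(2 + 6))**3 = (2*8)**3 = 16**3 = 4096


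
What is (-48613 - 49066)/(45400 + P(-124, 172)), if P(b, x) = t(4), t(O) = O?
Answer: -97679/45404 ≈ -2.1513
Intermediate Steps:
P(b, x) = 4
(-48613 - 49066)/(45400 + P(-124, 172)) = (-48613 - 49066)/(45400 + 4) = -97679/45404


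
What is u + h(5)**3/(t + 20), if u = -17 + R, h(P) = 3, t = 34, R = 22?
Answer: 11/2 ≈ 5.5000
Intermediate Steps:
u = 5 (u = -17 + 22 = 5)
u + h(5)**3/(t + 20) = 5 + 3**3/(34 + 20) = 5 + 27/54 = 5 + (1/54)*27 = 5 + 1/2 = 11/2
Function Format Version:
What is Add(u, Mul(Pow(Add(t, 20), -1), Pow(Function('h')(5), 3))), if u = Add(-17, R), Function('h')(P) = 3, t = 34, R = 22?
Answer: Rational(11, 2) ≈ 5.5000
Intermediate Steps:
u = 5 (u = Add(-17, 22) = 5)
Add(u, Mul(Pow(Add(t, 20), -1), Pow(Function('h')(5), 3))) = Add(5, Mul(Pow(Add(34, 20), -1), Pow(3, 3))) = Add(5, Mul(Pow(54, -1), 27)) = Add(5, Mul(Rational(1, 54), 27)) = Add(5, Rational(1, 2)) = Rational(11, 2)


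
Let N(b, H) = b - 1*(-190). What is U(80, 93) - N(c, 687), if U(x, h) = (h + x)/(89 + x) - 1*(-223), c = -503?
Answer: 90757/169 ≈ 537.02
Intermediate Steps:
N(b, H) = 190 + b (N(b, H) = b + 190 = 190 + b)
U(x, h) = 223 + (h + x)/(89 + x) (U(x, h) = (h + x)/(89 + x) + 223 = 223 + (h + x)/(89 + x))
U(80, 93) - N(c, 687) = (19847 + 93 + 224*80)/(89 + 80) - (190 - 503) = (19847 + 93 + 17920)/169 - 1*(-313) = (1/169)*37860 + 313 = 37860/169 + 313 = 90757/169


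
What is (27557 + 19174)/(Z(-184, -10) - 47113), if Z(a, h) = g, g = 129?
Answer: -46731/46984 ≈ -0.99462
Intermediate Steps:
Z(a, h) = 129
(27557 + 19174)/(Z(-184, -10) - 47113) = (27557 + 19174)/(129 - 47113) = 46731/(-46984) = 46731*(-1/46984) = -46731/46984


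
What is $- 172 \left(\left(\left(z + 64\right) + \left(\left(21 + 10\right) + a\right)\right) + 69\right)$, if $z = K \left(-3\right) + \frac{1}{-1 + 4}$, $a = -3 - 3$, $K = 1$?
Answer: $- \frac{80152}{3} \approx -26717.0$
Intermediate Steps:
$a = -6$
$z = - \frac{8}{3}$ ($z = 1 \left(-3\right) + \frac{1}{-1 + 4} = -3 + \frac{1}{3} = - \frac{8}{3} \approx -2.6667$)
$- 172 \left(\left(\left(z + 64\right) + \left(\left(21 + 10\right) + a\right)\right) + 69\right) = - 172 \left(\left(\left(- \frac{8}{3} + 64\right) + \left(\left(21 + 10\right) - 6\right)\right) + 69\right) = - 172 \left(\left(\frac{184}{3} + \left(31 - 6\right)\right) + 69\right) = - 172 \left(\left(\frac{184}{3} + 25\right) + 69\right) = - 172 \left(\frac{259}{3} + 69\right) = \left(-172\right) \frac{466}{3} = - \frac{80152}{3}$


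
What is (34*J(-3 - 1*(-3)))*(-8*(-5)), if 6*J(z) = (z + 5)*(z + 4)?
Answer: 13600/3 ≈ 4533.3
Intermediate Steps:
J(z) = (4 + z)*(5 + z)/6 (J(z) = ((z + 5)*(z + 4))/6 = ((5 + z)*(4 + z))/6 = ((4 + z)*(5 + z))/6 = (4 + z)*(5 + z)/6)
(34*J(-3 - 1*(-3)))*(-8*(-5)) = (34*(10/3 + (-3 - 1*(-3))²/6 + 3*(-3 - 1*(-3))/2))*(-8*(-5)) = (34*(10/3 + (-3 + 3)²/6 + 3*(-3 + 3)/2))*40 = (34*(10/3 + (⅙)*0² + (3/2)*0))*40 = (34*(10/3 + (⅙)*0 + 0))*40 = (34*(10/3 + 0 + 0))*40 = (34*(10/3))*40 = (340/3)*40 = 13600/3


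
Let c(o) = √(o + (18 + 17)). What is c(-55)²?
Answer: -20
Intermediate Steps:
c(o) = √(35 + o) (c(o) = √(o + 35) = √(35 + o))
c(-55)² = (√(35 - 55))² = (√(-20))² = (2*I*√5)² = -20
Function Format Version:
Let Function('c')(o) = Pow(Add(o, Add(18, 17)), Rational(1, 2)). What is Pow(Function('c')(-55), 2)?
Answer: -20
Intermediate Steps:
Function('c')(o) = Pow(Add(35, o), Rational(1, 2)) (Function('c')(o) = Pow(Add(o, 35), Rational(1, 2)) = Pow(Add(35, o), Rational(1, 2)))
Pow(Function('c')(-55), 2) = Pow(Pow(Add(35, -55), Rational(1, 2)), 2) = Pow(Pow(-20, Rational(1, 2)), 2) = Pow(Mul(2, I, Pow(5, Rational(1, 2))), 2) = -20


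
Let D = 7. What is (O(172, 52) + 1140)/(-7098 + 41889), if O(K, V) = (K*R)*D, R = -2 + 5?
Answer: 1584/11597 ≈ 0.13659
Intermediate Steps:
R = 3
O(K, V) = 21*K (O(K, V) = (K*3)*7 = (3*K)*7 = 21*K)
(O(172, 52) + 1140)/(-7098 + 41889) = (21*172 + 1140)/(-7098 + 41889) = (3612 + 1140)/34791 = 4752*(1/34791) = 1584/11597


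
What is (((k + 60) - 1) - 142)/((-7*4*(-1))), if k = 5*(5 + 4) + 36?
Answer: -1/14 ≈ -0.071429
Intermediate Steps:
k = 81 (k = 5*9 + 36 = 45 + 36 = 81)
(((k + 60) - 1) - 142)/((-7*4*(-1))) = (((81 + 60) - 1) - 142)/((-7*4*(-1))) = ((141 - 1) - 142)/((-28*(-1))) = (140 - 142)/28 = (1/28)*(-2) = -1/14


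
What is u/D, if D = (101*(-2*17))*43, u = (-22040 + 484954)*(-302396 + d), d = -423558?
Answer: 168027134978/73831 ≈ 2.2758e+6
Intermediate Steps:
u = -336054269956 (u = (-22040 + 484954)*(-302396 - 423558) = 462914*(-725954) = -336054269956)
D = -147662 (D = (101*(-34))*43 = -3434*43 = -147662)
u/D = -336054269956/(-147662) = -336054269956*(-1/147662) = 168027134978/73831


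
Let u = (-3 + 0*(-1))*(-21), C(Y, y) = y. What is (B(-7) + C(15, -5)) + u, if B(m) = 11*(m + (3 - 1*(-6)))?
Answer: 80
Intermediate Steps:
B(m) = 99 + 11*m (B(m) = 11*(m + (3 + 6)) = 11*(m + 9) = 11*(9 + m) = 99 + 11*m)
u = 63 (u = (-3 + 0)*(-21) = -3*(-21) = 63)
(B(-7) + C(15, -5)) + u = ((99 + 11*(-7)) - 5) + 63 = ((99 - 77) - 5) + 63 = (22 - 5) + 63 = 17 + 63 = 80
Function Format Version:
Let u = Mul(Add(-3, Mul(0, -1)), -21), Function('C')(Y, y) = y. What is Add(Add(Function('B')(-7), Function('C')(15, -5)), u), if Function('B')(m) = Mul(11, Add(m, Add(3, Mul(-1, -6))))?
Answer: 80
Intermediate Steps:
Function('B')(m) = Add(99, Mul(11, m)) (Function('B')(m) = Mul(11, Add(m, Add(3, 6))) = Mul(11, Add(m, 9)) = Mul(11, Add(9, m)) = Add(99, Mul(11, m)))
u = 63 (u = Mul(Add(-3, 0), -21) = Mul(-3, -21) = 63)
Add(Add(Function('B')(-7), Function('C')(15, -5)), u) = Add(Add(Add(99, Mul(11, -7)), -5), 63) = Add(Add(Add(99, -77), -5), 63) = Add(Add(22, -5), 63) = Add(17, 63) = 80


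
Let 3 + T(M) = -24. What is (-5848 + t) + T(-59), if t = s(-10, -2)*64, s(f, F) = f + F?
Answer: -6643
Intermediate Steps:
s(f, F) = F + f
T(M) = -27 (T(M) = -3 - 24 = -27)
t = -768 (t = (-2 - 10)*64 = -12*64 = -768)
(-5848 + t) + T(-59) = (-5848 - 768) - 27 = -6616 - 27 = -6643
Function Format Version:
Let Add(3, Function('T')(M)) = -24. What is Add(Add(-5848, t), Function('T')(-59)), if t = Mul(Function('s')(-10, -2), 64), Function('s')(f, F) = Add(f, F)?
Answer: -6643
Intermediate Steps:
Function('s')(f, F) = Add(F, f)
Function('T')(M) = -27 (Function('T')(M) = Add(-3, -24) = -27)
t = -768 (t = Mul(Add(-2, -10), 64) = Mul(-12, 64) = -768)
Add(Add(-5848, t), Function('T')(-59)) = Add(Add(-5848, -768), -27) = Add(-6616, -27) = -6643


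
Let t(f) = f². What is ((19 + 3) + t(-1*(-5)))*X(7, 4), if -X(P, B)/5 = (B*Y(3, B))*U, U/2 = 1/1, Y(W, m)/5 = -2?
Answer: 18800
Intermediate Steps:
Y(W, m) = -10 (Y(W, m) = 5*(-2) = -10)
U = 2 (U = 2/1 = 2*1 = 2)
X(P, B) = 100*B (X(P, B) = -5*B*(-10)*2 = -5*(-10*B)*2 = -(-100)*B = 100*B)
((19 + 3) + t(-1*(-5)))*X(7, 4) = ((19 + 3) + (-1*(-5))²)*(100*4) = (22 + 5²)*400 = (22 + 25)*400 = 47*400 = 18800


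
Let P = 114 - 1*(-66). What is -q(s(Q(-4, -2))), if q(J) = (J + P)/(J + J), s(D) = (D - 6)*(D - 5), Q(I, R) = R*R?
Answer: -91/2 ≈ -45.500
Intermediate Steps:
P = 180 (P = 114 + 66 = 180)
Q(I, R) = R²
s(D) = (-6 + D)*(-5 + D)
q(J) = (180 + J)/(2*J) (q(J) = (J + 180)/(J + J) = (180 + J)/((2*J)) = (180 + J)*(1/(2*J)) = (180 + J)/(2*J))
-q(s(Q(-4, -2))) = -(180 + (30 + ((-2)²)² - 11*(-2)²))/(2*(30 + ((-2)²)² - 11*(-2)²)) = -(180 + (30 + 4² - 11*4))/(2*(30 + 4² - 11*4)) = -(180 + (30 + 16 - 44))/(2*(30 + 16 - 44)) = -(180 + 2)/(2*2) = -182/(2*2) = -1*91/2 = -91/2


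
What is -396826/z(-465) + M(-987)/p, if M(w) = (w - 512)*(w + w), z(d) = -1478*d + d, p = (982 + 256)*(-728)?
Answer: -170708488571/44213758680 ≈ -3.8610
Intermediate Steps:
p = -901264 (p = 1238*(-728) = -901264)
z(d) = -1477*d
M(w) = 2*w*(-512 + w) (M(w) = (-512 + w)*(2*w) = 2*w*(-512 + w))
-396826/z(-465) + M(-987)/p = -396826/((-1477*(-465))) + (2*(-987)*(-512 - 987))/(-901264) = -396826/686805 + (2*(-987)*(-1499))*(-1/901264) = -396826*1/686805 + 2959026*(-1/901264) = -396826/686805 - 211359/64376 = -170708488571/44213758680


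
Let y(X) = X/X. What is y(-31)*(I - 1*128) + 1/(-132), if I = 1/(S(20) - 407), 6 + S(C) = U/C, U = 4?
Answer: -2906339/22704 ≈ -128.01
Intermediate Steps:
S(C) = -6 + 4/C
I = -5/2064 (I = 1/((-6 + 4/20) - 407) = 1/((-6 + 4*(1/20)) - 407) = 1/((-6 + 1/5) - 407) = 1/(-29/5 - 407) = 1/(-2064/5) = -5/2064 ≈ -0.0024225)
y(X) = 1
y(-31)*(I - 1*128) + 1/(-132) = 1*(-5/2064 - 1*128) + 1/(-132) = 1*(-5/2064 - 128) - 1/132 = 1*(-264197/2064) - 1/132 = -264197/2064 - 1/132 = -2906339/22704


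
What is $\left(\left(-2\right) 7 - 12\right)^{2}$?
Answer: $676$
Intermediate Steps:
$\left(\left(-2\right) 7 - 12\right)^{2} = \left(-14 - 12\right)^{2} = \left(-26\right)^{2} = 676$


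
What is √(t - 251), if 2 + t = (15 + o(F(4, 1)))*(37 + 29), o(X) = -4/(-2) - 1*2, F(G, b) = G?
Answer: √737 ≈ 27.148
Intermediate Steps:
o(X) = 0 (o(X) = -4*(-½) - 2 = 2 - 2 = 0)
t = 988 (t = -2 + (15 + 0)*(37 + 29) = -2 + 15*66 = -2 + 990 = 988)
√(t - 251) = √(988 - 251) = √737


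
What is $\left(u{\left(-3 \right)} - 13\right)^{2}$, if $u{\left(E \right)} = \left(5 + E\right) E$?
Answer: $361$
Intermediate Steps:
$u{\left(E \right)} = E \left(5 + E\right)$
$\left(u{\left(-3 \right)} - 13\right)^{2} = \left(- 3 \left(5 - 3\right) - 13\right)^{2} = \left(\left(-3\right) 2 - 13\right)^{2} = \left(-6 - 13\right)^{2} = \left(-19\right)^{2} = 361$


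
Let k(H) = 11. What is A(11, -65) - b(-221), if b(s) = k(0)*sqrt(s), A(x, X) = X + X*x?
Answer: -780 - 11*I*sqrt(221) ≈ -780.0 - 163.53*I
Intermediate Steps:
b(s) = 11*sqrt(s)
A(11, -65) - b(-221) = -65*(1 + 11) - 11*sqrt(-221) = -65*12 - 11*I*sqrt(221) = -780 - 11*I*sqrt(221)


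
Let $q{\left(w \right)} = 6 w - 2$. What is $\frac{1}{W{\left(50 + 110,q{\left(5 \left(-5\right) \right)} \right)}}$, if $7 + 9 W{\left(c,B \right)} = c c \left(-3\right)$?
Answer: $- \frac{9}{76807} \approx -0.00011718$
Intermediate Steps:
$q{\left(w \right)} = -2 + 6 w$
$W{\left(c,B \right)} = - \frac{7}{9} - \frac{c^{2}}{3}$ ($W{\left(c,B \right)} = - \frac{7}{9} + \frac{c c \left(-3\right)}{9} = - \frac{7}{9} + \frac{c^{2} \left(-3\right)}{9} = - \frac{7}{9} + \frac{\left(-3\right) c^{2}}{9} = - \frac{7}{9} - \frac{c^{2}}{3}$)
$\frac{1}{W{\left(50 + 110,q{\left(5 \left(-5\right) \right)} \right)}} = \frac{1}{- \frac{7}{9} - \frac{\left(50 + 110\right)^{2}}{3}} = \frac{1}{- \frac{7}{9} - \frac{160^{2}}{3}} = \frac{1}{- \frac{7}{9} - \frac{25600}{3}} = \frac{1}{- \frac{76807}{9}} = - \frac{9}{76807}$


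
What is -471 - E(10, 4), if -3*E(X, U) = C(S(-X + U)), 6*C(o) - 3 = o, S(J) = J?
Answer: -2827/6 ≈ -471.17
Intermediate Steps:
C(o) = ½ + o/6
E(X, U) = -⅙ - U/18 + X/18 (E(X, U) = -(½ + (-X + U)/6)/3 = -(½ + (U - X)/6)/3 = -(½ + (-X/6 + U/6))/3 = -(½ - X/6 + U/6)/3 = -⅙ - U/18 + X/18)
-471 - E(10, 4) = -471 - (-⅙ - 1/18*4 + (1/18)*10) = -471 - (-⅙ - 2/9 + 5/9) = -471 - 1*⅙ = -471 - ⅙ = -2827/6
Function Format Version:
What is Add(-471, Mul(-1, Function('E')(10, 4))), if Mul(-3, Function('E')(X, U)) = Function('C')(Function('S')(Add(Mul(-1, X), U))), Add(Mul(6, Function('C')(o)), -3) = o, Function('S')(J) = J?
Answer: Rational(-2827, 6) ≈ -471.17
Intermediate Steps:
Function('C')(o) = Add(Rational(1, 2), Mul(Rational(1, 6), o))
Function('E')(X, U) = Add(Rational(-1, 6), Mul(Rational(-1, 18), U), Mul(Rational(1, 18), X)) (Function('E')(X, U) = Mul(Rational(-1, 3), Add(Rational(1, 2), Mul(Rational(1, 6), Add(Mul(-1, X), U)))) = Mul(Rational(-1, 3), Add(Rational(1, 2), Mul(Rational(1, 6), Add(U, Mul(-1, X))))) = Mul(Rational(-1, 3), Add(Rational(1, 2), Add(Mul(Rational(-1, 6), X), Mul(Rational(1, 6), U)))) = Mul(Rational(-1, 3), Add(Rational(1, 2), Mul(Rational(-1, 6), X), Mul(Rational(1, 6), U))) = Add(Rational(-1, 6), Mul(Rational(-1, 18), U), Mul(Rational(1, 18), X)))
Add(-471, Mul(-1, Function('E')(10, 4))) = Add(-471, Mul(-1, Add(Rational(-1, 6), Mul(Rational(-1, 18), 4), Mul(Rational(1, 18), 10)))) = Add(-471, Mul(-1, Add(Rational(-1, 6), Rational(-2, 9), Rational(5, 9)))) = Add(-471, Mul(-1, Rational(1, 6))) = Add(-471, Rational(-1, 6)) = Rational(-2827, 6)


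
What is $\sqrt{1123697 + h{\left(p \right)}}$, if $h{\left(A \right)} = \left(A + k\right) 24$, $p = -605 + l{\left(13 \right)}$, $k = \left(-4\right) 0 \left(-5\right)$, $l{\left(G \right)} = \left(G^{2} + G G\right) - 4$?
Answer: $11 \sqrt{9233} \approx 1057.0$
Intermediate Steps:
$l{\left(G \right)} = -4 + 2 G^{2}$ ($l{\left(G \right)} = \left(G^{2} + G^{2}\right) - 4 = 2 G^{2} - 4 = -4 + 2 G^{2}$)
$k = 0$ ($k = 0 \left(-5\right) = 0$)
$p = -271$ ($p = -605 - \left(4 - 2 \cdot 13^{2}\right) = -605 + \left(-4 + 2 \cdot 169\right) = -605 + \left(-4 + 338\right) = -605 + 334 = -271$)
$h{\left(A \right)} = 24 A$ ($h{\left(A \right)} = \left(A + 0\right) 24 = A 24 = 24 A$)
$\sqrt{1123697 + h{\left(p \right)}} = \sqrt{1123697 + 24 \left(-271\right)} = \sqrt{1123697 - 6504} = \sqrt{1117193} = 11 \sqrt{9233}$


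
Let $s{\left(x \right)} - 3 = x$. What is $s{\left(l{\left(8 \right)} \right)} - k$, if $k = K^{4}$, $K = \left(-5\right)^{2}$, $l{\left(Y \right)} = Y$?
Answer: $-390614$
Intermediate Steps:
$s{\left(x \right)} = 3 + x$
$K = 25$
$k = 390625$ ($k = 25^{4} = 390625$)
$s{\left(l{\left(8 \right)} \right)} - k = \left(3 + 8\right) - 390625 = 11 - 390625 = -390614$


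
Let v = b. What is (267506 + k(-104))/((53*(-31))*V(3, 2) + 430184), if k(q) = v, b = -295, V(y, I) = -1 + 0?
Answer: 267211/431827 ≈ 0.61879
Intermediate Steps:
V(y, I) = -1
v = -295
k(q) = -295
(267506 + k(-104))/((53*(-31))*V(3, 2) + 430184) = (267506 - 295)/((53*(-31))*(-1) + 430184) = 267211/(-1643*(-1) + 430184) = 267211/(1643 + 430184) = 267211/431827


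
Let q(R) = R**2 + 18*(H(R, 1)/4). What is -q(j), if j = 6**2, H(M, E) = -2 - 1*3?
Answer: -2547/2 ≈ -1273.5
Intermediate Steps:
H(M, E) = -5 (H(M, E) = -2 - 3 = -5)
j = 36
q(R) = -45/2 + R**2 (q(R) = R**2 + 18*(-5/4) = R**2 - 45/2 = -45/2 + R**2)
-q(j) = -(-45/2 + 36**2) = -(-45/2 + 1296) = -1*2547/2 = -2547/2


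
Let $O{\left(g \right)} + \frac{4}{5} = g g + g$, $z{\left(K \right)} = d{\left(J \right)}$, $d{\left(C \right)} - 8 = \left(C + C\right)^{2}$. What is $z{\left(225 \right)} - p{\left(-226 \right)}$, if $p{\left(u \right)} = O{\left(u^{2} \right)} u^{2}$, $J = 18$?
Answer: $- \frac{666237604412936}{5} \approx -1.3325 \cdot 10^{14}$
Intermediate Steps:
$d{\left(C \right)} = 8 + 4 C^{2}$ ($d{\left(C \right)} = 8 + \left(C + C\right)^{2} = 8 + \left(2 C\right)^{2} = 8 + 4 C^{2}$)
$z{\left(K \right)} = 1304$ ($z{\left(K \right)} = 8 + 4 \cdot 18^{2} = 8 + 4 \cdot 324 = 8 + 1296 = 1304$)
$O{\left(g \right)} = - \frac{4}{5} + g + g^{2}$ ($O{\left(g \right)} = - \frac{4}{5} + \left(g g + g\right) = - \frac{4}{5} + \left(g^{2} + g\right) = - \frac{4}{5} + \left(g + g^{2}\right) = - \frac{4}{5} + g + g^{2}$)
$p{\left(u \right)} = u^{2} \left(- \frac{4}{5} + u^{2} + u^{4}\right)$ ($p{\left(u \right)} = \left(- \frac{4}{5} + u^{2} + \left(u^{2}\right)^{2}\right) u^{2} = \left(- \frac{4}{5} + u^{2} + u^{4}\right) u^{2} = u^{2} \left(- \frac{4}{5} + u^{2} + u^{4}\right)$)
$z{\left(225 \right)} - p{\left(-226 \right)} = 1304 - \left(-226\right)^{2} \left(- \frac{4}{5} + \left(-226\right)^{2} + \left(-226\right)^{4}\right) = 1304 - 51076 \left(- \frac{4}{5} + 51076 + 2608757776\right) = 1304 - 51076 \cdot \frac{13044044256}{5} = 1304 - \frac{666237604419456}{5} = - \frac{666237604412936}{5}$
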